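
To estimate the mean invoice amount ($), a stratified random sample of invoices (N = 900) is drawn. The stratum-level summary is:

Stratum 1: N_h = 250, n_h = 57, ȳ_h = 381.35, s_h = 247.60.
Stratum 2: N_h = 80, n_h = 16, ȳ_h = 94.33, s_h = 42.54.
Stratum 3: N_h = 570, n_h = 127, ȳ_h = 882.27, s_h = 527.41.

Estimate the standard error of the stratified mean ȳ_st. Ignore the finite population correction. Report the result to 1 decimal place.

V̂(ȳ_st) = Σ W_h² s_h²/n_h, with W_h = N_h/N and N = 900:
  stratum 1: (250/900)²·247.60²/57 = 82.9892
  stratum 2: (80/900)²·42.54²/16 = 0.893655
  stratum 3: (570/900)²·527.41²/127 = 878.532
V̂(ȳ_st) = 962.415
SE(ȳ_st) = √962.415 = 31.0228

SE(ȳ_st) ≈ 31.0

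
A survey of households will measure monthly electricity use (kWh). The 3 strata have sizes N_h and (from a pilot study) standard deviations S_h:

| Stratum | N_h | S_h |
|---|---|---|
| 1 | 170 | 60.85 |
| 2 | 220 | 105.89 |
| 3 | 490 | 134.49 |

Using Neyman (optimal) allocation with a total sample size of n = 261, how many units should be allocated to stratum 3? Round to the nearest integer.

173

Neyman allocation: n_h = n · N_h S_h / Σ N_i S_i, with n = 261.
  stratum 1: N_h·S_h = 170·60.85 = 10344.50
  stratum 2: N_h·S_h = 220·105.89 = 23295.80
  stratum 3: N_h·S_h = 490·134.49 = 65900.10
Σ N_h S_h = 99540.40
n for stratum 3 = 261·65900.10/99540.40 = 172.793 → 173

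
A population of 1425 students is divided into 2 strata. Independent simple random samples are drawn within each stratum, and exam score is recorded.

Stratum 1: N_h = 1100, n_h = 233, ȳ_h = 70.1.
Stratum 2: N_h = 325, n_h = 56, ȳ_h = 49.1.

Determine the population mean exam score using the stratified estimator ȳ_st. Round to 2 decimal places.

ȳ_st ≈ 65.31

N = Σ N_h = 1425. Stratum weights W_h = N_h/N.
ȳ_st = (1100·70.1 + 325·49.1) / 1425 = 65.3105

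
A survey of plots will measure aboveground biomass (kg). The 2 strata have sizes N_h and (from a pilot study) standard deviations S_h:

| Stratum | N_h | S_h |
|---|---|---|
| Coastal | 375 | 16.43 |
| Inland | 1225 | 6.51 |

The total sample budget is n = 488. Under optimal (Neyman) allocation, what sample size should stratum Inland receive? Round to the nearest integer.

Neyman allocation: n_h = n · N_h S_h / Σ N_i S_i, with n = 488.
  stratum Coastal: N_h·S_h = 375·16.43 = 6161.25
  stratum Inland: N_h·S_h = 1225·6.51 = 7974.75
Σ N_h S_h = 14136.00
n for stratum Inland = 488·7974.75/14136.00 = 275.303 → 275

275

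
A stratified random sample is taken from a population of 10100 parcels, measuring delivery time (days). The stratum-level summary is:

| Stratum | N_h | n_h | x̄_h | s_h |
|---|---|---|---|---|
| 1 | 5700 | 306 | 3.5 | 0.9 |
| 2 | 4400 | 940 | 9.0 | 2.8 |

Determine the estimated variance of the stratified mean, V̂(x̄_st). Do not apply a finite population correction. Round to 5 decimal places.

V̂(x̄_st) ≈ 0.00243

V̂(x̄_st) = Σ W_h² s_h²/n_h, with W_h = N_h/N and N = 10100:
  stratum 1: (5700/10100)²·0.9²/306 = 0.000843083
  stratum 2: (4400/10100)²·2.8²/940 = 0.00158289
V̂(x̄_st) = 0.00242597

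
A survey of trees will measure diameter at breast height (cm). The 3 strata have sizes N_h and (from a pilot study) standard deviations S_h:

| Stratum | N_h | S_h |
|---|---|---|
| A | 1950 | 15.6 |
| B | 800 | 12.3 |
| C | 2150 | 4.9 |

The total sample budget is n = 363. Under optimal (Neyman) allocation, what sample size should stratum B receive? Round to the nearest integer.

70

Neyman allocation: n_h = n · N_h S_h / Σ N_i S_i, with n = 363.
  stratum A: N_h·S_h = 1950·15.6 = 30420.00
  stratum B: N_h·S_h = 800·12.3 = 9840.00
  stratum C: N_h·S_h = 2150·4.9 = 10535.00
Σ N_h S_h = 50795.00
n for stratum B = 363·9840.00/50795.00 = 70.320 → 70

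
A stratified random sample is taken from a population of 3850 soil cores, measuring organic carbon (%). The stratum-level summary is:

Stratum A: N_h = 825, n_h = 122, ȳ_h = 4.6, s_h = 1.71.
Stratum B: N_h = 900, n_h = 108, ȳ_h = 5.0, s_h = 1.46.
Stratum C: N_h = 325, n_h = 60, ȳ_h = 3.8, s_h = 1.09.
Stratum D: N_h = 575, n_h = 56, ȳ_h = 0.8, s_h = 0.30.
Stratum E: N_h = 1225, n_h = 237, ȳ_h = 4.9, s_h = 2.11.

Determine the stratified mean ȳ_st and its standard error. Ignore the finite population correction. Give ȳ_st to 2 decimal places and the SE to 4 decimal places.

ȳ_st ≈ 4.15, SE ≈ 0.0653

ȳ_st = Σ W_h ȳ_h = (825·4.6 + 900·5.0 + 325·3.8 + 575·0.8 + 1225·4.9)/3850 = 4.15390
V̂(ȳ_st) = Σ W_h² s_h²/n_h, with W_h = N_h/N and N = 3850:
  stratum A: (825/3850)²·1.71²/122 = 0.00110057
  stratum B: (900/3850)²·1.46²/108 = 0.00107856
  stratum C: (325/3850)²·1.09²/60 = 0.000141106
  stratum D: (575/3850)²·0.30²/56 = 3.58483e-05
  stratum E: (1225/3850)²·2.11²/237 = 0.00190181
V̂(ȳ_st) = 0.0042579
SE(ȳ_st) = √0.0042579 = 0.0652526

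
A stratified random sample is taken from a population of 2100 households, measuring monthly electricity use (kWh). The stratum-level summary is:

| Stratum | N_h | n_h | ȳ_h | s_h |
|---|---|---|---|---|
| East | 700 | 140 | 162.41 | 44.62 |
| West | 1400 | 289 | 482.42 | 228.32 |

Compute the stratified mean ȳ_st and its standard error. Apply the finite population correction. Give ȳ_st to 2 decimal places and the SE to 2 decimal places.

ȳ_st ≈ 375.75, SE ≈ 8.06

ȳ_st = Σ W_h ȳ_h = (700·162.41 + 1400·482.42)/2100 = 375.75000
V̂(ȳ_st) = Σ W_h² (1 − n_h/N_h) s_h²/n_h, with W_h = N_h/N and N = 2100:
  stratum East: (700/2100)²·(1 − 140/700)·44.62²/140 = 1.26409
  stratum West: (1400/2100)²·(1 − 289/1400)·228.32²/289 = 63.62
V̂(ȳ_st) = 64.8841
SE(ȳ_st) = √64.8841 = 8.05507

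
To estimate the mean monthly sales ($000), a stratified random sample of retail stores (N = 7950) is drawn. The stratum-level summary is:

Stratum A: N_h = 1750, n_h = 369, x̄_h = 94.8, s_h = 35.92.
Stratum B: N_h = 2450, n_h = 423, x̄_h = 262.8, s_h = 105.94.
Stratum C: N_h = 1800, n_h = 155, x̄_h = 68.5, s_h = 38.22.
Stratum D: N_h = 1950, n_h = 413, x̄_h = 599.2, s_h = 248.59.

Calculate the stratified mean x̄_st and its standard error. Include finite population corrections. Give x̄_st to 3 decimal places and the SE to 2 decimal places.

x̄_st ≈ 264.340, SE ≈ 3.12

x̄_st = Σ W_h x̄_h = (1750·94.8 + 2450·262.8 + 1800·68.5 + 1950·599.2)/7950 = 264.33962
V̂(x̄_st) = Σ W_h² (1 − n_h/N_h) s_h²/n_h, with W_h = N_h/N and N = 7950:
  stratum A: (1750/7950)²·(1 − 369/1750)·35.92²/369 = 0.133704
  stratum B: (2450/7950)²·(1 − 423/2450)·105.94²/423 = 2.0848
  stratum C: (1800/7950)²·(1 − 155/1800)·38.22²/155 = 0.441523
  stratum D: (1950/7950)²·(1 − 413/1950)·248.59²/413 = 7.09564
V̂(x̄_st) = 9.75567
SE(x̄_st) = √9.75567 = 3.12341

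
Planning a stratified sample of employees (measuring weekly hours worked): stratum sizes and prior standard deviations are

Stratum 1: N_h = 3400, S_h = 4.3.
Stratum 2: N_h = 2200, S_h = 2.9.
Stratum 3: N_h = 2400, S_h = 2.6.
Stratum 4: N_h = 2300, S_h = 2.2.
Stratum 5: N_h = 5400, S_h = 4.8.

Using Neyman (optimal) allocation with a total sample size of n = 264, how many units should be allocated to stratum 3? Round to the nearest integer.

Neyman allocation: n_h = n · N_h S_h / Σ N_i S_i, with n = 264.
  stratum 1: N_h·S_h = 3400·4.3 = 14620.00
  stratum 2: N_h·S_h = 2200·2.9 = 6380.00
  stratum 3: N_h·S_h = 2400·2.6 = 6240.00
  stratum 4: N_h·S_h = 2300·2.2 = 5060.00
  stratum 5: N_h·S_h = 5400·4.8 = 25920.00
Σ N_h S_h = 58220.00
n for stratum 3 = 264·6240.00/58220.00 = 28.295 → 28

28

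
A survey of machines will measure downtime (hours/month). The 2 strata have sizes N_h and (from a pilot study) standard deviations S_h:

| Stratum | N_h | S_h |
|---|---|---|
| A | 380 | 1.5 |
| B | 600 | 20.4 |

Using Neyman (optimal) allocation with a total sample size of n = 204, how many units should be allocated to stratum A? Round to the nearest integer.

9

Neyman allocation: n_h = n · N_h S_h / Σ N_i S_i, with n = 204.
  stratum A: N_h·S_h = 380·1.5 = 570.00
  stratum B: N_h·S_h = 600·20.4 = 12240.00
Σ N_h S_h = 12810.00
n for stratum A = 204·570.00/12810.00 = 9.077 → 9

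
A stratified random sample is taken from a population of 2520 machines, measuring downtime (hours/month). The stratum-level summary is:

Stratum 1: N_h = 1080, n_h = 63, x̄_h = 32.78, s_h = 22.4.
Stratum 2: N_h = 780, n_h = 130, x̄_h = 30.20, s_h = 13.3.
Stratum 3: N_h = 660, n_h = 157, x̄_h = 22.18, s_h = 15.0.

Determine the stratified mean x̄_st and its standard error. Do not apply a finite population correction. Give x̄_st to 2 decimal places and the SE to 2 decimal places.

x̄_st = Σ W_h x̄_h = (1080·32.78 + 780·30.20 + 660·22.18)/2520 = 29.20524
V̂(x̄_st) = Σ W_h² s_h²/n_h, with W_h = N_h/N and N = 2520:
  stratum 1: (1080/2520)²·22.4²/63 = 1.46286
  stratum 2: (780/2520)²·13.3²/130 = 0.130361
  stratum 3: (660/2520)²·15.0²/157 = 0.0983037
V̂(x̄_st) = 1.69152
SE(x̄_st) = √1.69152 = 1.30059

x̄_st ≈ 29.21, SE ≈ 1.30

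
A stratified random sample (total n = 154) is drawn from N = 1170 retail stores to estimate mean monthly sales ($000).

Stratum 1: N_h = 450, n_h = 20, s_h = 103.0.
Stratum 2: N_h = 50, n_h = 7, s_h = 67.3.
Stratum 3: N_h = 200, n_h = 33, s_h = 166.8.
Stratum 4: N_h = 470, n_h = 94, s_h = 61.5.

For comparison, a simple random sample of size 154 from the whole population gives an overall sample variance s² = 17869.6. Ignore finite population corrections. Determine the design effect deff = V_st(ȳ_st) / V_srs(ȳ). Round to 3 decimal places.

deff ≈ 0.955

V̂(ȳ_st) = Σ W_h² s_h²/n_h, with W_h = N_h/N and N = 1170:
  stratum 1: (450/1170)²·103.0²/20 = 78.4689
  stratum 2: (50/1170)²·67.3²/7 = 1.18168
  stratum 3: (200/1170)²·166.8²/33 = 24.6358
  stratum 4: (470/1170)²·61.5²/94 = 6.49301
V_st = 110.779
V_srs = s²/n = 17869.6/154 = 116.036
deff = V_st / V_srs = 110.779/116.036 = 0.9547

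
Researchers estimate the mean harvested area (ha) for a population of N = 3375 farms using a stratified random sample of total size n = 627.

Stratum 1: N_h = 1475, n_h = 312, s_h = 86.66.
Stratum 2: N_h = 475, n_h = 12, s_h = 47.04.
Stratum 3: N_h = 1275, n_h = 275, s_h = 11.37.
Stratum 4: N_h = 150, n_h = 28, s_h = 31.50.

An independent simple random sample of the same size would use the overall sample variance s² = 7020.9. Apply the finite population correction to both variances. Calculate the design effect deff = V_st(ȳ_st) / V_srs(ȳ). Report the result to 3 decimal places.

deff ≈ 0.800

V̂(ȳ_st) = Σ W_h² (1 − n_h/N_h) s_h²/n_h, with W_h = N_h/N and N = 3375:
  stratum 1: (1475/3375)²·(1 − 312/1475)·86.66²/312 = 3.62499
  stratum 2: (475/3375)²·(1 − 12/475)·47.04²/12 = 3.56025
  stratum 3: (1275/3375)²·(1 − 275/1275)·11.37²/275 = 0.05262
  stratum 4: (150/3375)²·(1 − 28/150)·31.50²/28 = 0.0569333
V_st = 7.29479
V_srs = (1 − 627/3375)·7020.9/627 = 9.11734
deff = V_st / V_srs = 7.29479/9.11734 = 0.8001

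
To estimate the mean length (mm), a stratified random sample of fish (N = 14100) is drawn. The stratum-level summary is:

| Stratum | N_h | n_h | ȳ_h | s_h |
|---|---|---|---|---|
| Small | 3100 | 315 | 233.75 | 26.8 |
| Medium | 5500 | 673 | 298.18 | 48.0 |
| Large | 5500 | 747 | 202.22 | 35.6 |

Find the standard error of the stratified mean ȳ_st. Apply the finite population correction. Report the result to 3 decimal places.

SE(ȳ_st) ≈ 0.883

V̂(ȳ_st) = Σ W_h² (1 − n_h/N_h) s_h²/n_h, with W_h = N_h/N and N = 14100:
  stratum Small: (3100/14100)²·(1 − 315/3100)·26.8²/315 = 0.0990165
  stratum Medium: (5500/14100)²·(1 − 673/5500)·48.0²/673 = 0.457161
  stratum Large: (5500/14100)²·(1 − 747/5500)·35.6²/747 = 0.223086
V̂(ȳ_st) = 0.779263
SE(ȳ_st) = √0.779263 = 0.882759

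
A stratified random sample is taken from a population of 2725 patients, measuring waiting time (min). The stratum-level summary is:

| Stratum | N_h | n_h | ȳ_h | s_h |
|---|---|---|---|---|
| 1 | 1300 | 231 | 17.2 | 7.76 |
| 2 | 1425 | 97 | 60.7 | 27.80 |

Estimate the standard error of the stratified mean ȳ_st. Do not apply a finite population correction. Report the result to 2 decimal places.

SE(ȳ_st) ≈ 1.50

V̂(ȳ_st) = Σ W_h² s_h²/n_h, with W_h = N_h/N and N = 2725:
  stratum 1: (1300/2725)²·7.76²/231 = 0.0593287
  stratum 2: (1425/2725)²·27.80²/97 = 2.17879
V̂(ȳ_st) = 2.23811
SE(ȳ_st) = √2.23811 = 1.49603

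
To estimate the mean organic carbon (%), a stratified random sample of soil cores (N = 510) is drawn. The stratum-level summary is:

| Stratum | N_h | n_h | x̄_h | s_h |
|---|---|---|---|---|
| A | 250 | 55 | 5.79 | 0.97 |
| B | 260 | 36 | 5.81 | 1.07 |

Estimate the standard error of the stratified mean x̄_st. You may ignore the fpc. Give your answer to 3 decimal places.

SE(x̄_st) ≈ 0.111

V̂(x̄_st) = Σ W_h² s_h²/n_h, with W_h = N_h/N and N = 510:
  stratum A: (250/510)²·0.97²/55 = 0.00411074
  stratum B: (260/510)²·1.07²/36 = 0.00826554
V̂(x̄_st) = 0.0123763
SE(x̄_st) = √0.0123763 = 0.111249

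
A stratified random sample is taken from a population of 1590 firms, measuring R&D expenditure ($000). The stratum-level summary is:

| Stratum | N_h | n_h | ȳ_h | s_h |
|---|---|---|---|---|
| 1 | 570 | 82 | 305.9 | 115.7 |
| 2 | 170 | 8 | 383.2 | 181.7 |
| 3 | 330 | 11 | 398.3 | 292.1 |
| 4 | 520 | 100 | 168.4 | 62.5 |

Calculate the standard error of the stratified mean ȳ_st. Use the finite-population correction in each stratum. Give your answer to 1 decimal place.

SE(ȳ_st) ≈ 19.7

V̂(ȳ_st) = Σ W_h² (1 − n_h/N_h) s_h²/n_h, with W_h = N_h/N and N = 1590:
  stratum 1: (570/1590)²·(1 − 82/570)·115.7²/82 = 17.9619
  stratum 2: (170/1590)²·(1 − 8/170)·181.7²/8 = 44.9562
  stratum 3: (330/1590)²·(1 − 11/330)·292.1²/11 = 322.984
  stratum 4: (520/1590)²·(1 − 100/520)·62.5²/100 = 3.37457
V̂(ȳ_st) = 389.277
SE(ȳ_st) = √389.277 = 19.7301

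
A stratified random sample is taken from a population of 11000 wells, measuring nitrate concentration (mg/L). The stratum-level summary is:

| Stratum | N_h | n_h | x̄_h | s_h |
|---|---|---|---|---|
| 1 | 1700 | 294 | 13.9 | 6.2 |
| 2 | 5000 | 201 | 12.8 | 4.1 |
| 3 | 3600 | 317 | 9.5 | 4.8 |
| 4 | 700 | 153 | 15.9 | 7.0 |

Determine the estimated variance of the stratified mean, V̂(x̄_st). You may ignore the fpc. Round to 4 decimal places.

V̂(x̄_st) = Σ W_h² s_h²/n_h, with W_h = N_h/N and N = 11000:
  stratum 1: (1700/11000)²·6.2²/294 = 0.00312283
  stratum 2: (5000/11000)²·4.1²/201 = 0.0172793
  stratum 3: (3600/11000)²·4.8²/317 = 0.00778472
  stratum 4: (700/11000)²·7.0²/153 = 0.00129693
V̂(x̄_st) = 0.0294838

V̂(x̄_st) ≈ 0.0295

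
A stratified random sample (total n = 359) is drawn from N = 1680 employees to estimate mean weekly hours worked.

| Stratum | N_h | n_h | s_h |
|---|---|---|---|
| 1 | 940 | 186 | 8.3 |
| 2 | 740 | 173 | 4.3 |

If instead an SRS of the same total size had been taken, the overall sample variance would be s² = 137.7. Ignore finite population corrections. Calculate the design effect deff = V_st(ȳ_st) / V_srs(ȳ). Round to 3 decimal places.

deff ≈ 0.356

V̂(ȳ_st) = Σ W_h² s_h²/n_h, with W_h = N_h/N and N = 1680:
  stratum 1: (940/1680)²·8.3²/186 = 0.115953
  stratum 2: (740/1680)²·4.3²/173 = 0.0207365
V_st = 0.136689
V_srs = s²/n = 137.7/359 = 0.383565
deff = V_st / V_srs = 0.136689/0.383565 = 0.3564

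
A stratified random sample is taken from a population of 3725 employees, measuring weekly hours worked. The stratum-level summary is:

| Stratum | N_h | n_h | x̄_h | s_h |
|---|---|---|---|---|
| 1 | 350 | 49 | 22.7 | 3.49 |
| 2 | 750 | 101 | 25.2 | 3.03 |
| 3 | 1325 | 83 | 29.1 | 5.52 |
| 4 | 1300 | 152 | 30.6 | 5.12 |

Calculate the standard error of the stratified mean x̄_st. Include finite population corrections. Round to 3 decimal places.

SE(x̄_st) ≈ 0.259

V̂(x̄_st) = Σ W_h² (1 − n_h/N_h) s_h²/n_h, with W_h = N_h/N and N = 3725:
  stratum 1: (350/3725)²·(1 − 49/350)·3.49²/49 = 0.00188728
  stratum 2: (750/3725)²·(1 − 101/750)·3.03²/101 = 0.00318873
  stratum 3: (1325/3725)²·(1 − 83/1325)·5.52²/83 = 0.0435397
  stratum 4: (1300/3725)²·(1 − 152/1300)·5.12²/152 = 0.0185494
V̂(x̄_st) = 0.067165
SE(x̄_st) = √0.067165 = 0.259162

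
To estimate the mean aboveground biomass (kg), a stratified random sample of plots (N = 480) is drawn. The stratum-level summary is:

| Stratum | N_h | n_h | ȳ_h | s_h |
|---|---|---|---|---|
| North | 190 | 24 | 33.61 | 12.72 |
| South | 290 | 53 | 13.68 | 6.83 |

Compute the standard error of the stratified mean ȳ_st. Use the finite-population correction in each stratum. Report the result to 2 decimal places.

V̂(ȳ_st) = Σ W_h² (1 − n_h/N_h) s_h²/n_h, with W_h = N_h/N and N = 480:
  stratum North: (190/480)²·(1 − 24/190)·12.72²/24 = 0.922874
  stratum South: (290/480)²·(1 − 53/290)·6.83²/53 = 0.262561
V̂(ȳ_st) = 1.18543
SE(ȳ_st) = √1.18543 = 1.08878

SE(ȳ_st) ≈ 1.09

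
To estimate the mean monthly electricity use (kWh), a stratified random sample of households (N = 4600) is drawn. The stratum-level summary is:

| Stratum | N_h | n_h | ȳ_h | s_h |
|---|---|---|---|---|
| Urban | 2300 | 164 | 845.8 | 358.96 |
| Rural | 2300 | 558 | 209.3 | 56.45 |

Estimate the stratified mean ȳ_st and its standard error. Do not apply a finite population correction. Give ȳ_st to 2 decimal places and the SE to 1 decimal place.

ȳ_st ≈ 527.55, SE ≈ 14.1

ȳ_st = Σ W_h ȳ_h = (2300·845.8 + 2300·209.3)/4600 = 527.55000
V̂(ȳ_st) = Σ W_h² s_h²/n_h, with W_h = N_h/N and N = 4600:
  stratum Urban: (2300/4600)²·358.96²/164 = 196.421
  stratum Rural: (2300/4600)²·56.45²/558 = 1.42769
V̂(ȳ_st) = 197.849
SE(ȳ_st) = √197.849 = 14.0659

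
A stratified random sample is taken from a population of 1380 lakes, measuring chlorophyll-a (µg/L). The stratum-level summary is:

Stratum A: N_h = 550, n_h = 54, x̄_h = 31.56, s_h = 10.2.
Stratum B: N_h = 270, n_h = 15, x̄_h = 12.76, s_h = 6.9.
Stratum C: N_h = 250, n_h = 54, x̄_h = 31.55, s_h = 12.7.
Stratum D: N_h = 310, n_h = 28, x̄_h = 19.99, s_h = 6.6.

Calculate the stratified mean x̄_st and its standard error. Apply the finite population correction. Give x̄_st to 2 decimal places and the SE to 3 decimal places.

x̄_st = Σ W_h x̄_h = (550·31.56 + 270·12.76 + 250·31.55 + 310·19.99)/1380 = 25.28087
V̂(x̄_st) = Σ W_h² (1 − n_h/N_h) s_h²/n_h, with W_h = N_h/N and N = 1380:
  stratum A: (550/1380)²·(1 − 54/550)·10.2²/54 = 0.27599
  stratum B: (270/1380)²·(1 − 15/270)·6.9²/15 = 0.11475
  stratum C: (250/1380)²·(1 − 54/250)·12.7²/54 = 0.0768514
  stratum D: (310/1380)²·(1 − 28/310)·6.6²/28 = 0.0714139
V̂(x̄_st) = 0.539005
SE(x̄_st) = √0.539005 = 0.73417

x̄_st ≈ 25.28, SE ≈ 0.734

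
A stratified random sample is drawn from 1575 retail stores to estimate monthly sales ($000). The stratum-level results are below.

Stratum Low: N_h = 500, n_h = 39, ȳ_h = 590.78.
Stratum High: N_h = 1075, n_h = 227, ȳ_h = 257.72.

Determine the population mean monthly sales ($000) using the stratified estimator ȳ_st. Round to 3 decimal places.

ȳ_st ≈ 363.453

N = Σ N_h = 1575. Stratum weights W_h = N_h/N.
ȳ_st = (500·590.78 + 1075·257.72) / 1575 = 363.45333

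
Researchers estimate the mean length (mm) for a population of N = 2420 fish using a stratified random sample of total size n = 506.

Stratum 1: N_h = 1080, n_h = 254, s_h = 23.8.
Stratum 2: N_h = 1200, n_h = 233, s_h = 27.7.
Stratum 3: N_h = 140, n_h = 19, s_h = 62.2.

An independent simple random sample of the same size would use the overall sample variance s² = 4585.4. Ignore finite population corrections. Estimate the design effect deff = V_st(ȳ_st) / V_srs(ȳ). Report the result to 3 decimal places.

V̂(ȳ_st) = Σ W_h² s_h²/n_h, with W_h = N_h/N and N = 2420:
  stratum 1: (1080/2420)²·23.8²/254 = 0.444157
  stratum 2: (1200/2420)²·27.7²/233 = 0.809721
  stratum 3: (140/2420)²·62.2²/19 = 0.681479
V_st = 1.93536
V_srs = s²/n = 4585.4/506 = 9.06206
deff = V_st / V_srs = 1.93536/9.06206 = 0.2136

deff ≈ 0.214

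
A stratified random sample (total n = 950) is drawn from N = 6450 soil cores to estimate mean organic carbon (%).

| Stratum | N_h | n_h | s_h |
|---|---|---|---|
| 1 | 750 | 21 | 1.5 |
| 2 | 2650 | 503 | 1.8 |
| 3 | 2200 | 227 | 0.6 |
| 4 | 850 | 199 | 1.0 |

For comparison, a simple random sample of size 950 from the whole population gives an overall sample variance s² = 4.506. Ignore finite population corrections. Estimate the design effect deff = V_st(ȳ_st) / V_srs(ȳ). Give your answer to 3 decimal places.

V̂(ȳ_st) = Σ W_h² s_h²/n_h, with W_h = N_h/N and N = 6450:
  stratum 1: (750/6450)²·1.5²/21 = 0.00144866
  stratum 2: (2650/6450)²·1.8²/503 = 0.0010873
  stratum 3: (2200/6450)²·0.6²/227 = 0.000184503
  stratum 4: (850/6450)²·1.0²/199 = 8.72701e-05
V_st = 0.00280773
V_srs = s²/n = 4.506/950 = 0.00474316
deff = V_st / V_srs = 0.00280773/0.00474316 = 0.5920

deff ≈ 0.592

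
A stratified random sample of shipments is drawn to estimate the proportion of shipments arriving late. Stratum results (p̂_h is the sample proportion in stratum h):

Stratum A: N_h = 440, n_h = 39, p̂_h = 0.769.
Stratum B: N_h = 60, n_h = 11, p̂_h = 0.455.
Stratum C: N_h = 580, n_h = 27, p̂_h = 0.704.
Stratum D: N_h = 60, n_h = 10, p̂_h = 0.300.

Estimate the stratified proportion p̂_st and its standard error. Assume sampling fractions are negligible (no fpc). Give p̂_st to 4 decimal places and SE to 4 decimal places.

N = 1140; stratum weights W_h = N_h/N.
p̂_st = Σ W_h p̂_h = (440·0.769 + 60·0.455 + 580·0.704 + 60·0.300)/1140 = 0.69472
V̂(p̂_st) = Σ W_h² p̂_h(1−p̂_h)/(n_h−1):
  stratum A: (440/1140)²·0.769·0.231/38 = 0.000696387
  stratum B: (60/1140)²·0.455·0.545/10 = 6.86911e-05
  stratum C: (580/1140)²·0.704·0.296/26 = 0.00207461
  stratum D: (60/1140)²·0.300·0.700/9 = 6.46353e-05
V̂(p̂_st) = 0.00290433; SE = √V̂ = 0.0538918

p̂_st ≈ 0.6947, SE ≈ 0.0539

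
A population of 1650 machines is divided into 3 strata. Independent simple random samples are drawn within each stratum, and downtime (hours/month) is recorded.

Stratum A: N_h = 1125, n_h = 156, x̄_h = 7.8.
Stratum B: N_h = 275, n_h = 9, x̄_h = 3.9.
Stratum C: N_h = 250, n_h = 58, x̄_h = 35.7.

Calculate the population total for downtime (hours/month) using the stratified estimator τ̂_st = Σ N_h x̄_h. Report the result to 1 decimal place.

τ̂_st ≈ 18772.5

τ̂_st = Σ N_h x̄_h = 1125·7.8 + 275·3.9 + 250·35.7 = 18772.5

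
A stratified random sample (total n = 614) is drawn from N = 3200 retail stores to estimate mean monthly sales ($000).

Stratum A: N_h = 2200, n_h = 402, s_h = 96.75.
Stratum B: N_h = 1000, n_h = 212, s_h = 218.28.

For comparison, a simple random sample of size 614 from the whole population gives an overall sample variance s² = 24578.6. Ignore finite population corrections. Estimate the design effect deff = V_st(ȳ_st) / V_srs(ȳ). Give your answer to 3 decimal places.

V̂(ȳ_st) = Σ W_h² s_h²/n_h, with W_h = N_h/N and N = 3200:
  stratum A: (2200/3200)²·96.75²/402 = 11.0058
  stratum B: (1000/3200)²·218.28²/212 = 21.9479
V_st = 32.9536
V_srs = s²/n = 24578.6/614 = 40.0303
deff = V_st / V_srs = 32.9536/40.0303 = 0.8232

deff ≈ 0.823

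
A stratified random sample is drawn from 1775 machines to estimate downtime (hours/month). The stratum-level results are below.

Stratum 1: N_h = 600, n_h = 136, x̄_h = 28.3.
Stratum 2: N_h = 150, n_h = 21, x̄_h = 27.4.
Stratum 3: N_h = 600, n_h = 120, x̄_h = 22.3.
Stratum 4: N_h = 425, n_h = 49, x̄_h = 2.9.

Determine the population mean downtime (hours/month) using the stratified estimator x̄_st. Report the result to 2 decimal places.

N = Σ N_h = 1775. Stratum weights W_h = N_h/N.
x̄_st = (600·28.3 + 150·27.4 + 600·22.3 + 425·2.9) / 1775 = 20.1141

x̄_st ≈ 20.11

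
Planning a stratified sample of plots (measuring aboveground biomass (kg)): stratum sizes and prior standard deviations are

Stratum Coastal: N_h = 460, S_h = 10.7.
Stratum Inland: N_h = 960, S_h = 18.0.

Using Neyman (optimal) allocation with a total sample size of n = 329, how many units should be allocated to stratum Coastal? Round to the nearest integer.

Neyman allocation: n_h = n · N_h S_h / Σ N_i S_i, with n = 329.
  stratum Coastal: N_h·S_h = 460·10.7 = 4922.00
  stratum Inland: N_h·S_h = 960·18.0 = 17280.00
Σ N_h S_h = 22202.00
n for stratum Coastal = 329·4922.00/22202.00 = 72.937 → 73

73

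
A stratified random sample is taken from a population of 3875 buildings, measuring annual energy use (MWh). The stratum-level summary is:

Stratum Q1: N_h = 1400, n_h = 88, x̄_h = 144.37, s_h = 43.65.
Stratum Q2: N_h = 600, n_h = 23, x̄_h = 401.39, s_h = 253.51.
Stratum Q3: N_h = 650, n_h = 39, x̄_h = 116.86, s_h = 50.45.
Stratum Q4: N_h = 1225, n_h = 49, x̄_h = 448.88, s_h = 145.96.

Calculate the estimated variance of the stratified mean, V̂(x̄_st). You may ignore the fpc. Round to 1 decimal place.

V̂(x̄_st) ≈ 115.1

V̂(x̄_st) = Σ W_h² s_h²/n_h, with W_h = N_h/N and N = 3875:
  stratum Q1: (1400/3875)²·43.65²/88 = 2.82617
  stratum Q2: (600/3875)²·253.51²/23 = 66.9918
  stratum Q3: (650/3875)²·50.45²/39 = 1.83629
  stratum Q4: (1225/3875)²·145.96²/49 = 43.4511
V̂(x̄_st) = 115.105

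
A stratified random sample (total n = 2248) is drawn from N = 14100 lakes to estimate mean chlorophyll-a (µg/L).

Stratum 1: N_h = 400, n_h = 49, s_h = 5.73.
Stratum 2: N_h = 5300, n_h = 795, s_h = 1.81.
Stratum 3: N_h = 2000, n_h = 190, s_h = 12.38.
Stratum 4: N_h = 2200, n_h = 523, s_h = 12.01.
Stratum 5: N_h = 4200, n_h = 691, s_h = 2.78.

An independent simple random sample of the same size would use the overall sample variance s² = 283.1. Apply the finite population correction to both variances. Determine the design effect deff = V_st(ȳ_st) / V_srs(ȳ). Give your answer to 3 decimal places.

deff ≈ 0.204

V̂(ȳ_st) = Σ W_h² (1 − n_h/N_h) s_h²/n_h, with W_h = N_h/N and N = 14100:
  stratum 1: (400/14100)²·(1 − 49/400)·5.73²/49 = 0.000473197
  stratum 2: (5300/14100)²·(1 − 795/5300)·1.81²/795 = 0.000494906
  stratum 3: (2000/14100)²·(1 − 190/2000)·12.38²/190 = 0.0146878
  stratum 4: (2200/14100)²·(1 − 523/2200)·12.01²/523 = 0.00511802
  stratum 5: (4200/14100)²·(1 − 691/4200)·2.78²/691 = 0.000829098
V_st = 0.0216031
V_srs = (1 − 2248/14100)·283.1/2248 = 0.105856
deff = V_st / V_srs = 0.0216031/0.105856 = 0.2041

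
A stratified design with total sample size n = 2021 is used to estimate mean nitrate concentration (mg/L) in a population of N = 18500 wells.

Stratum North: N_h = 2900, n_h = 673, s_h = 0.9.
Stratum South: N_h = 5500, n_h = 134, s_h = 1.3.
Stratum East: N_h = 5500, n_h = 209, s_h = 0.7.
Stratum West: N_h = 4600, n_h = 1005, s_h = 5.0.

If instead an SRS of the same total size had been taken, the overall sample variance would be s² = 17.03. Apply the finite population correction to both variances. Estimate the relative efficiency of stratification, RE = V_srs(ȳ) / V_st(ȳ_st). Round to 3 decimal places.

V̂(ȳ_st) = Σ W_h² (1 − n_h/N_h) s_h²/n_h, with W_h = N_h/N and N = 18500:
  stratum North: (2900/18500)²·(1 − 673/2900)·0.9²/673 = 2.27114e-05
  stratum South: (5500/18500)²·(1 − 134/5500)·1.3²/134 = 0.00108756
  stratum East: (5500/18500)²·(1 − 209/5500)·0.7²/209 = 0.000199346
  stratum West: (4600/18500)²·(1 − 1005/4600)·5.0²/1005 = 0.00120195
V_st = 0.00251157
V_srs = (1 − 2021/18500)·17.03/2021 = 0.00750598
Relative efficiency = V_srs / V_st = 0.00750598/0.00251157 = 2.9886

RE ≈ 2.989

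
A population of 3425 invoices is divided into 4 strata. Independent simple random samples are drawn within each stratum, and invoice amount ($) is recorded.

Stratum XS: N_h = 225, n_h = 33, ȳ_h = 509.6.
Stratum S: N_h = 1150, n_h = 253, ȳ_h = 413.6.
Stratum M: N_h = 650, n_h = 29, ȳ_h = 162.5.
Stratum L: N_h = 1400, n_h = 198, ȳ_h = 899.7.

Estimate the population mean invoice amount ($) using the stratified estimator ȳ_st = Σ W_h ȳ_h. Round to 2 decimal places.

ȳ_st ≈ 570.95

N = Σ N_h = 3425. Stratum weights W_h = N_h/N.
ȳ_st = (225·509.6 + 1150·413.6 + 650·162.5 + 1400·899.7) / 3425 = 570.9504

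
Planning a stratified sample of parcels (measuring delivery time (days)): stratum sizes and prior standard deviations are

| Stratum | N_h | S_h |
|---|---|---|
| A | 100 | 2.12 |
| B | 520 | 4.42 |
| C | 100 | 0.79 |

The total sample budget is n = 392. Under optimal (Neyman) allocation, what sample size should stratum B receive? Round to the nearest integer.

Neyman allocation: n_h = n · N_h S_h / Σ N_i S_i, with n = 392.
  stratum A: N_h·S_h = 100·2.12 = 212.00
  stratum B: N_h·S_h = 520·4.42 = 2298.40
  stratum C: N_h·S_h = 100·0.79 = 79.00
Σ N_h S_h = 2589.40
n for stratum B = 392·2298.40/2589.40 = 347.947 → 348

348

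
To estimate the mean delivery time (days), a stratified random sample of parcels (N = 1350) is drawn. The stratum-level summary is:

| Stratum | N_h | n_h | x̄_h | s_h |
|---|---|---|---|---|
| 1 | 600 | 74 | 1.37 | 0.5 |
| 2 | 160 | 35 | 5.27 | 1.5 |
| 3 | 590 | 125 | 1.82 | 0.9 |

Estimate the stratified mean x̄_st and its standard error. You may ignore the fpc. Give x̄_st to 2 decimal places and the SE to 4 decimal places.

x̄_st ≈ 2.03, SE ≈ 0.0530

x̄_st = Σ W_h x̄_h = (600·1.37 + 160·5.27 + 590·1.82)/1350 = 2.02889
V̂(x̄_st) = Σ W_h² s_h²/n_h, with W_h = N_h/N and N = 1350:
  stratum 1: (600/1350)²·0.5²/74 = 0.000667334
  stratum 2: (160/1350)²·1.5²/35 = 0.000902998
  stratum 3: (590/1350)²·0.9²/125 = 0.00123769
V̂(x̄_st) = 0.00280802
SE(x̄_st) = √0.00280802 = 0.0529908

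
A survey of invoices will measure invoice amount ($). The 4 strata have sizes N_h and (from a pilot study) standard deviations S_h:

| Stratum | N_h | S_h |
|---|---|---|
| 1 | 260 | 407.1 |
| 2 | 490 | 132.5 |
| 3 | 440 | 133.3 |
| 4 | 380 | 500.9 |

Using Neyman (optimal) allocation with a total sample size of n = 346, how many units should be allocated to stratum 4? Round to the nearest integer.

157

Neyman allocation: n_h = n · N_h S_h / Σ N_i S_i, with n = 346.
  stratum 1: N_h·S_h = 260·407.1 = 105846.00
  stratum 2: N_h·S_h = 490·132.5 = 64925.00
  stratum 3: N_h·S_h = 440·133.3 = 58652.00
  stratum 4: N_h·S_h = 380·500.9 = 190342.00
Σ N_h S_h = 419765.00
n for stratum 4 = 346·190342.00/419765.00 = 156.893 → 157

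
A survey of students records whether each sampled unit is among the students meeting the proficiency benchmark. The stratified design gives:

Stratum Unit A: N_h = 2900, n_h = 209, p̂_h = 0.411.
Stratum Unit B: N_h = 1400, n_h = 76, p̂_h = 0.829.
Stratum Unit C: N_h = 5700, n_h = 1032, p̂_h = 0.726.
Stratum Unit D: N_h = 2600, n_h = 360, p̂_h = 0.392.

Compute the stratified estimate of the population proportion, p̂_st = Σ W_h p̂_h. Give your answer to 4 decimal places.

N = 12600; stratum weights W_h = N_h/N.
p̂_st = Σ W_h p̂_h = (2900·0.411 + 1400·0.829 + 5700·0.726 + 2600·0.392)/12600 = 0.59602

p̂_st ≈ 0.5960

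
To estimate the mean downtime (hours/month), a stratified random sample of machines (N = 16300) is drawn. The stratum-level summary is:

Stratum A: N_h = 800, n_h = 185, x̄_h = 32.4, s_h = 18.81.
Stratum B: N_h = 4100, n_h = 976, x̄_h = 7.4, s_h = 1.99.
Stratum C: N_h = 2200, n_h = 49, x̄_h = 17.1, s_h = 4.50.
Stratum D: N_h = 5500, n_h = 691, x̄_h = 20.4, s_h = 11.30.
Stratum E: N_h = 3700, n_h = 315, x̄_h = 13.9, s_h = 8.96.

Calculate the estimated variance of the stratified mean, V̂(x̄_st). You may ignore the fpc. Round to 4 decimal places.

V̂(x̄_st) ≈ 0.0466

V̂(x̄_st) = Σ W_h² s_h²/n_h, with W_h = N_h/N and N = 16300:
  stratum A: (800/16300)²·18.81²/185 = 0.00460692
  stratum B: (4100/16300)²·1.99²/976 = 0.000256714
  stratum C: (2200/16300)²·4.50²/49 = 0.00752834
  stratum D: (5500/16300)²·11.30²/691 = 0.0210392
  stratum E: (3700/16300)²·8.96²/315 = 0.0131321
V̂(x̄_st) = 0.0465632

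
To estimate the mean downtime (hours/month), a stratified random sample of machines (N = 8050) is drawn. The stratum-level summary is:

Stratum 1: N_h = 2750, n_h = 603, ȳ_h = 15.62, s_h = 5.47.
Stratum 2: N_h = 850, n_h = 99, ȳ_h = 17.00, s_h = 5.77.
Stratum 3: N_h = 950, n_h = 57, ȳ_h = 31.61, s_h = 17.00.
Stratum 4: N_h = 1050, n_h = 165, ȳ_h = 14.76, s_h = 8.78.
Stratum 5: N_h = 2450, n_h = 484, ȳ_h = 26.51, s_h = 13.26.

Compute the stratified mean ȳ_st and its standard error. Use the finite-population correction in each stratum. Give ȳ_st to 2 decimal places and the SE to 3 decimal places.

ȳ_st ≈ 20.85, SE ≈ 0.328

ȳ_st = Σ W_h ȳ_h = (2750·15.62 + 850·17.00 + 950·31.61 + 1050·14.76 + 2450·26.51)/8050 = 20.85491
V̂(ȳ_st) = Σ W_h² (1 − n_h/N_h) s_h²/n_h, with W_h = N_h/N and N = 8050:
  stratum 1: (2750/8050)²·(1 − 603/2750)·5.47²/603 = 0.00452096
  stratum 2: (850/8050)²·(1 − 99/850)·5.77²/99 = 0.00331271
  stratum 3: (950/8050)²·(1 − 57/950)·17.00²/57 = 0.0663753
  stratum 4: (1050/8050)²·(1 − 165/1050)·8.78²/165 = 0.00669955
  stratum 5: (2450/8050)²·(1 − 484/2450)·13.26²/484 = 0.0270022
V̂(ȳ_st) = 0.107911
SE(ȳ_st) = √0.107911 = 0.328498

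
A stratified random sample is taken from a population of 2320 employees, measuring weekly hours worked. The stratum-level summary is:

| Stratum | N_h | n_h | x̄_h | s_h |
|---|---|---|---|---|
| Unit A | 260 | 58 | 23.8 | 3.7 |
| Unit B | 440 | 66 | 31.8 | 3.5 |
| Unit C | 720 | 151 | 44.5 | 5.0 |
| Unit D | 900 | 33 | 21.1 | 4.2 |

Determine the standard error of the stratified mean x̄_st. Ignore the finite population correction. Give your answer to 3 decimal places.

V̂(x̄_st) = Σ W_h² s_h²/n_h, with W_h = N_h/N and N = 2320:
  stratum Unit A: (260/2320)²·3.7²/58 = 0.00296446
  stratum Unit B: (440/2320)²·3.5²/66 = 0.00667608
  stratum Unit C: (720/2320)²·5.0²/151 = 0.015946
  stratum Unit D: (900/2320)²·4.2²/33 = 0.080444
V̂(x̄_st) = 0.106031
SE(x̄_st) = √0.106031 = 0.325623

SE(x̄_st) ≈ 0.326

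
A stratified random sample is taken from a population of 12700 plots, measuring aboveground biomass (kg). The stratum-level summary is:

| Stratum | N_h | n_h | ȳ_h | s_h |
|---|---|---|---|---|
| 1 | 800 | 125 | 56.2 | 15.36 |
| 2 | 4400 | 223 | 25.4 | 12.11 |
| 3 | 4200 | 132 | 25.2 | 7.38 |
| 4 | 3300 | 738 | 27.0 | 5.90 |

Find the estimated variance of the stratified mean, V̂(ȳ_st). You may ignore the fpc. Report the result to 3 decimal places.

V̂(ȳ_st) = Σ W_h² s_h²/n_h, with W_h = N_h/N and N = 12700:
  stratum 1: (800/12700)²·15.36²/125 = 0.00748936
  stratum 2: (4400/12700)²·12.11²/223 = 0.0789371
  stratum 3: (4200/12700)²·7.38²/132 = 0.0451263
  stratum 4: (3300/12700)²·5.90²/738 = 0.0031847
V̂(ȳ_st) = 0.134738

V̂(ȳ_st) ≈ 0.135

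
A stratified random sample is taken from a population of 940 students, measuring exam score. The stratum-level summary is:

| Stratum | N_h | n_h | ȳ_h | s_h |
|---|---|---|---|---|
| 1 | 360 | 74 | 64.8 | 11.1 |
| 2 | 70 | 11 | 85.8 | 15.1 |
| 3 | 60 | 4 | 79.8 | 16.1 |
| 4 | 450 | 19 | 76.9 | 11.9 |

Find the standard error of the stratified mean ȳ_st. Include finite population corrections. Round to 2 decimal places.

SE(ȳ_st) ≈ 1.47

V̂(ȳ_st) = Σ W_h² (1 − n_h/N_h) s_h²/n_h, with W_h = N_h/N and N = 940:
  stratum 1: (360/940)²·(1 − 74/360)·11.1²/74 = 0.194011
  stratum 2: (70/940)²·(1 − 11/70)·15.1²/11 = 0.0968848
  stratum 3: (60/940)²·(1 − 4/60)·16.1²/4 = 0.24642
  stratum 4: (450/940)²·(1 − 19/450)·11.9²/19 = 1.63597
V̂(ȳ_st) = 2.17328
SE(ȳ_st) = √2.17328 = 1.47421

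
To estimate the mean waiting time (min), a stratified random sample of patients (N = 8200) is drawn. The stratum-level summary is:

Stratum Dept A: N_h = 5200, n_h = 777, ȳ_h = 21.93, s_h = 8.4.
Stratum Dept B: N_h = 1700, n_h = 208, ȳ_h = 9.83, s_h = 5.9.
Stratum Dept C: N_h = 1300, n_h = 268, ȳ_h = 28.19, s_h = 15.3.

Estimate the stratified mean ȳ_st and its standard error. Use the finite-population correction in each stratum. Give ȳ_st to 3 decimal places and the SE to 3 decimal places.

ȳ_st = Σ W_h ȳ_h = (5200·21.93 + 1700·9.83 + 1300·28.19)/8200 = 20.41390
V̂(ȳ_st) = Σ W_h² (1 − n_h/N_h) s_h²/n_h, with W_h = N_h/N and N = 8200:
  stratum Dept A: (5200/8200)²·(1 − 777/5200)·8.4²/777 = 0.0310621
  stratum Dept B: (1700/8200)²·(1 − 208/1700)·5.9²/208 = 0.00631293
  stratum Dept C: (1300/8200)²·(1 − 268/1300)·15.3²/268 = 0.0174278
V̂(ȳ_st) = 0.0548028
SE(ȳ_st) = √0.0548028 = 0.2341

ȳ_st ≈ 20.414, SE ≈ 0.234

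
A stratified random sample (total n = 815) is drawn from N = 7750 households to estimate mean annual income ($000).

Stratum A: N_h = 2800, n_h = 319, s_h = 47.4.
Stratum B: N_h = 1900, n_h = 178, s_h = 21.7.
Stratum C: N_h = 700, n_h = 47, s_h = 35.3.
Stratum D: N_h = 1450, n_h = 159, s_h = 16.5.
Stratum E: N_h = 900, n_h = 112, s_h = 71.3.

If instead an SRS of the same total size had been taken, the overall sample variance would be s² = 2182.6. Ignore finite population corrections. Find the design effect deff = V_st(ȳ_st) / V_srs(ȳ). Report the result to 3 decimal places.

V̂(ȳ_st) = Σ W_h² s_h²/n_h, with W_h = N_h/N and N = 7750:
  stratum A: (2800/7750)²·47.4²/319 = 0.919345
  stratum B: (1900/7750)²·21.7²/178 = 0.159002
  stratum C: (700/7750)²·35.3²/47 = 0.216294
  stratum D: (1450/7750)²·16.5²/159 = 0.0599382
  stratum E: (900/7750)²·71.3²/112 = 0.612129
V_st = 1.96671
V_srs = s²/n = 2182.6/815 = 2.67804
deff = V_st / V_srs = 1.96671/2.67804 = 0.7344

deff ≈ 0.734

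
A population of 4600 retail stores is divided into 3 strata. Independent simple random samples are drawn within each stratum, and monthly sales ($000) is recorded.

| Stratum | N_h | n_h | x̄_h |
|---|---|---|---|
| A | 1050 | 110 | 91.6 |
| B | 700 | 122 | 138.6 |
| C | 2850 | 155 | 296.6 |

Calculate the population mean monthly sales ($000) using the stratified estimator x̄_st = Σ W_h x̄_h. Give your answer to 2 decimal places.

x̄_st ≈ 225.76

N = Σ N_h = 4600. Stratum weights W_h = N_h/N.
x̄_st = (1050·91.6 + 700·138.6 + 2850·296.6) / 4600 = 225.7630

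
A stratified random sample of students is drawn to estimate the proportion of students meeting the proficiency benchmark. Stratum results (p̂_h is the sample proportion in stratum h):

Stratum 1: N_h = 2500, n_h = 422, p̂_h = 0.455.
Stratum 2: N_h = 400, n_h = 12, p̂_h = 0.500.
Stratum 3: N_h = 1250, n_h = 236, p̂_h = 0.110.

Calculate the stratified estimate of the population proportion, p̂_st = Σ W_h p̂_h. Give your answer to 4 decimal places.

p̂_st ≈ 0.3554

N = 4150; stratum weights W_h = N_h/N.
p̂_st = Σ W_h p̂_h = (2500·0.455 + 400·0.500 + 1250·0.110)/4150 = 0.35542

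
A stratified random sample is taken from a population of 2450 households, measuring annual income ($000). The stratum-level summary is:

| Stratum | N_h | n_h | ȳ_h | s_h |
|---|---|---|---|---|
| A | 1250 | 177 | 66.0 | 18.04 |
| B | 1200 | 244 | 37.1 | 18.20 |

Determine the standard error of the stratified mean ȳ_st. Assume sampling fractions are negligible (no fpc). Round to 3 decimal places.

SE(ȳ_st) ≈ 0.897

V̂(ȳ_st) = Σ W_h² s_h²/n_h, with W_h = N_h/N and N = 2450:
  stratum A: (1250/2450)²·18.04²/177 = 0.478616
  stratum B: (1200/2450)²·18.20²/244 = 0.325674
V̂(ȳ_st) = 0.804291
SE(ȳ_st) = √0.804291 = 0.896823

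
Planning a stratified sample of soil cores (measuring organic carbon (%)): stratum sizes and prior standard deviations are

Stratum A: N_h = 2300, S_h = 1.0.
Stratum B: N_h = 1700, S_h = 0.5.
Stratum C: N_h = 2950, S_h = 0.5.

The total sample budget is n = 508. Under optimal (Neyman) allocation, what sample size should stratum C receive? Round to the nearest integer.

Neyman allocation: n_h = n · N_h S_h / Σ N_i S_i, with n = 508.
  stratum A: N_h·S_h = 2300·1.0 = 2300.00
  stratum B: N_h·S_h = 1700·0.5 = 850.00
  stratum C: N_h·S_h = 2950·0.5 = 1475.00
Σ N_h S_h = 4625.00
n for stratum C = 508·1475.00/4625.00 = 162.011 → 162

162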